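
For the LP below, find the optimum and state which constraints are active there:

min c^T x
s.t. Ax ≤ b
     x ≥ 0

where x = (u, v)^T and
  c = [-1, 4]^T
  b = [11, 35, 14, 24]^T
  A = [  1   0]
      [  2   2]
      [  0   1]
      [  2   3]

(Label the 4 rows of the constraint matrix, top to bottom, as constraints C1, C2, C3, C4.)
Optimal: u = 11, v = 0
Slack at optimum:
  C1: slack = 0 (binding)
  C2: slack = 13
  C3: slack = 14
  C4: slack = 2
  u ≥ 0: u = 11
  v ≥ 0: v = 0 (binding)
Binding constraints: C1, v ≥ 0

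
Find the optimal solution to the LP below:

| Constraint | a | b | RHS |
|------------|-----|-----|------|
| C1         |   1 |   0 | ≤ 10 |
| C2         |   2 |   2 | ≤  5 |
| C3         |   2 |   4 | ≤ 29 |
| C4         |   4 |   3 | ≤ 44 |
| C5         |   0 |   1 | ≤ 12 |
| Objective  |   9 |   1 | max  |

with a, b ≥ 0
Each vertex is the intersection of two constraint boundaries that also satisfies all remaining constraints:
  a = 0 and b = 0 → (0, 0)
  2a + 2b = 5 and b = 0 → (2.5, 0)
  2a + 2b = 5 and a = 0 → (0, 2.5)

Evaluating z = 9a + b at each vertex:
  (0, 0): z = 0
  (2.5, 0): z = 22.5
  (0, 2.5): z = 2.5

The maximum is at (2.5, 0) with z = 22.5.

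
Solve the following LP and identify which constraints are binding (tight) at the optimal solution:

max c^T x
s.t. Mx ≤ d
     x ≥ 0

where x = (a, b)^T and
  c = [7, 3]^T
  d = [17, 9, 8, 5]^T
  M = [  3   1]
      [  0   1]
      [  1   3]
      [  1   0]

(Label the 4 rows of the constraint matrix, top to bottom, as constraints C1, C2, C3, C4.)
Optimal: a = 5, b = 1
Binding: C3, C4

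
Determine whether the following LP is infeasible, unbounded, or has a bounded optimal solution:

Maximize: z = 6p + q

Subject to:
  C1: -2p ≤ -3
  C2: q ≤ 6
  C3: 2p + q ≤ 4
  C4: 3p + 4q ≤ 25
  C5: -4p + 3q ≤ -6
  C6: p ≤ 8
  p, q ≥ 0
The point (2, 0) satisfies every constraint, so the LP is feasible; the constraints give p ≤ 8 and q ≤ 6, which with p, q ≥ 0 keep the feasible region inside a bounded box. A feasible, bounded LP attains a finite optimum at a vertex.

The LP has an optimal solution: (2, 0) with z = 12.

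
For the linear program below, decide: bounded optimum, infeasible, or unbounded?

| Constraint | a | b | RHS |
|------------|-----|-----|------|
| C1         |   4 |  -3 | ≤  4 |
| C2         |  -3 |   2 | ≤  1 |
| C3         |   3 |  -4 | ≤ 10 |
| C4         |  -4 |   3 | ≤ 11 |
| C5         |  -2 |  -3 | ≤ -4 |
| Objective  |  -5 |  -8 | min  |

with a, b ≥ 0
Feasible point: (1, 1) satisfies every constraint, so the LP is feasible.
Direction d = (3, 4): for each constraint row a, a·d ≤ 0 —
  (4)(3) + (-3)(4) = 0 ≤ 0
  (-3)(3) + (2)(4) = -1 ≤ 0
  (3)(3) + (-4)(4) = -7 ≤ 0
  (-4)(3) + (3)(4) = 0 ≤ 0
  (-2)(3) + (-3)(4) = -18 ≤ 0
and d ≥ 0, so (1, 1) + t·d stays feasible for every t ≥ 0. Along this ray z = -5a - 8b changes by -47 per unit t, so z → −∞.

Unbounded: there is a feasible ray along which z → −∞.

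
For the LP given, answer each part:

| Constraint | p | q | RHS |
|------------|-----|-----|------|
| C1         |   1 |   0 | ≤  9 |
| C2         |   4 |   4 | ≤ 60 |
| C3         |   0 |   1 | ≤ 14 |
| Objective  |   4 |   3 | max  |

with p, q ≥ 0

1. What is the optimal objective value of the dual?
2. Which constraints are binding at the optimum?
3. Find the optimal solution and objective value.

1. 54 (by strong duality, equal to the primal optimum)
2. C1, C2
3. p = 9, q = 6, z = 54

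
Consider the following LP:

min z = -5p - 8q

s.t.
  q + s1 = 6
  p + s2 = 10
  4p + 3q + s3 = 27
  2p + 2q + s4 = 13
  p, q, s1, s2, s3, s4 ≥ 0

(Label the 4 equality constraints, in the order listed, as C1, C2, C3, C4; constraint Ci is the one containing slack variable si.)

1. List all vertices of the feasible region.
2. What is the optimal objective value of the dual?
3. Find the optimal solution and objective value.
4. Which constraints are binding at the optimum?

1. (0, 0), (6.5, 0), (0.5, 6), (0, 6)
2. -50.5 (by strong duality, equal to the primal optimum)
3. p = 0.5, q = 6, z = -50.5
4. C1, C4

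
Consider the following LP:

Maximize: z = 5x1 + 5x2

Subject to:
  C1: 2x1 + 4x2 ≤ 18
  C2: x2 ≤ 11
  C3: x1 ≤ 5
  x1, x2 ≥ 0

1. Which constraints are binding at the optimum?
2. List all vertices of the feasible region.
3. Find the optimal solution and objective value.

1. C1, C3
2. (0, 0), (5, 0), (5, 2), (0, 4.5)
3. x1 = 5, x2 = 2, z = 35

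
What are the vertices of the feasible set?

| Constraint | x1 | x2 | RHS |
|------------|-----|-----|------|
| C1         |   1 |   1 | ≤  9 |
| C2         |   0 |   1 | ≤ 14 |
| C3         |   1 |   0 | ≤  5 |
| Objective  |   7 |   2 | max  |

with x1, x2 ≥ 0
Each vertex is the intersection of two constraint boundaries that also satisfies all remaining constraints:
  x1 = 0 and x2 = 0 → (0, 0)
  x1 = 5 and x2 = 0 → (5, 0)
  x1 + x2 = 9 and x1 = 5 → (5, 4)
  x1 + x2 = 9 and x1 = 0 → (0, 9)

Vertices: (0, 0), (5, 0), (5, 4), (0, 9)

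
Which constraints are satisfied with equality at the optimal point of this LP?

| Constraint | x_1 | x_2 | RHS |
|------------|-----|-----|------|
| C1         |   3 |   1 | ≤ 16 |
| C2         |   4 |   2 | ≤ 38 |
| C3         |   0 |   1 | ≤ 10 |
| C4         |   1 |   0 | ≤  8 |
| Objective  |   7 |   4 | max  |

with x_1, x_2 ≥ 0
Optimal: x_1 = 2, x_2 = 10
Slack at optimum:
  C1: slack = 0 (binding)
  C2: slack = 10
  C3: slack = 0 (binding)
  C4: slack = 6
  x_1 ≥ 0: x_1 = 2
  x_2 ≥ 0: x_2 = 10
Binding constraints: C1, C3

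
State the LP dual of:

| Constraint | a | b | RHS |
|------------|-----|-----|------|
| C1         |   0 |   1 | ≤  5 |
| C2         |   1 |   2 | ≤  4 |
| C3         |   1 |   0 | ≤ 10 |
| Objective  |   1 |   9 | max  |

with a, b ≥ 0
Minimize: z = 5y1 + 4y2 + 10y3

Subject to:
  C1: -y2 - y3 ≤ -1
  C2: -y1 - 2y2 ≤ -9
  y1, y2, y3 ≥ 0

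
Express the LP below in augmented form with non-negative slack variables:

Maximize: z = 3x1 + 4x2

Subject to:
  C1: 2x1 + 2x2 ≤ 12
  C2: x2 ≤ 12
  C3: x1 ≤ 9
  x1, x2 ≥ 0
max z = 3x1 + 4x2

s.t.
  2x1 + 2x2 + s1 = 12
  x2 + s2 = 12
  x1 + s3 = 9
  x1, x2, s1, s2, s3 ≥ 0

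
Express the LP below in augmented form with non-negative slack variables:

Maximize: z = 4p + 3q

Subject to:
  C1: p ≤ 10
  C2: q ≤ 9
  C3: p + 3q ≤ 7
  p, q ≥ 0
max z = 4p + 3q

s.t.
  p + s1 = 10
  q + s2 = 9
  p + 3q + s3 = 7
  p, q, s1, s2, s3 ≥ 0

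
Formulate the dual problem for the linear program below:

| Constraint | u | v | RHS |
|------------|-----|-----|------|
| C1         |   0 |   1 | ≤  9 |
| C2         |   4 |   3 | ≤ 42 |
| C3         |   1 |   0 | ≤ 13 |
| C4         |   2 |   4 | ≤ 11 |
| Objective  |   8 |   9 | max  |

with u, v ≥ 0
Minimize: z = 9y1 + 42y2 + 13y3 + 11y4

Subject to:
  C1: -4y2 - y3 - 2y4 ≤ -8
  C2: -y1 - 3y2 - 4y4 ≤ -9
  y1, y2, y3, y4 ≥ 0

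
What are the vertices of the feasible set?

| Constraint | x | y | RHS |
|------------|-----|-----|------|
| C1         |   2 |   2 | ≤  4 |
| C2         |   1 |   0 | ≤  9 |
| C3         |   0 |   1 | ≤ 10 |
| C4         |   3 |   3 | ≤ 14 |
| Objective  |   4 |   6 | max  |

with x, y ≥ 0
Each vertex is the intersection of two constraint boundaries that also satisfies all remaining constraints:
  x = 0 and y = 0 → (0, 0)
  2x + 2y = 4 and y = 0 → (2, 0)
  2x + 2y = 4 and x = 0 → (0, 2)

Vertices: (0, 0), (2, 0), (0, 2)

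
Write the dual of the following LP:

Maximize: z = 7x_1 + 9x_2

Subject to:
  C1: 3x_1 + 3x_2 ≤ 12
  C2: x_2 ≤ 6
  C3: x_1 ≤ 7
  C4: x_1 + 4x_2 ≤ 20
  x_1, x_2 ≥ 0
Minimize: z = 12y1 + 6y2 + 7y3 + 20y4

Subject to:
  C1: -3y1 - y3 - y4 ≤ -7
  C2: -3y1 - y2 - 4y4 ≤ -9
  y1, y2, y3, y4 ≥ 0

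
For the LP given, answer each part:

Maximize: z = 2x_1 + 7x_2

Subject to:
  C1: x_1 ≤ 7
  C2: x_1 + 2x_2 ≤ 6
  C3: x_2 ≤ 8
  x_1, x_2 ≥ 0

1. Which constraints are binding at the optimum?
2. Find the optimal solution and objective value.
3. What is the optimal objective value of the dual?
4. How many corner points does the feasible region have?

1. C2, x_1 ≥ 0
2. x_1 = 0, x_2 = 3, z = 21
3. 21 (by strong duality, equal to the primal optimum)
4. 3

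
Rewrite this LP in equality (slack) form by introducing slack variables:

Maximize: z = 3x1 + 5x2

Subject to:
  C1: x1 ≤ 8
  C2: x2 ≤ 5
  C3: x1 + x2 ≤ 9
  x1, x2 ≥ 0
max z = 3x1 + 5x2

s.t.
  x1 + s1 = 8
  x2 + s2 = 5
  x1 + x2 + s3 = 9
  x1, x2, s1, s2, s3 ≥ 0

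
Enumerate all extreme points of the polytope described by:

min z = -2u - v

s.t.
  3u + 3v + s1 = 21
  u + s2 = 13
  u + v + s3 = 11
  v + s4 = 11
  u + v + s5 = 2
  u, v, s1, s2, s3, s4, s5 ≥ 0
Each vertex is the intersection of two constraint boundaries that also satisfies all remaining constraints:
  u = 0 and v = 0 → (0, 0)
  u + v = 2 and v = 0 → (2, 0)
  u + v = 2 and u = 0 → (0, 2)

Vertices: (0, 0), (2, 0), (0, 2)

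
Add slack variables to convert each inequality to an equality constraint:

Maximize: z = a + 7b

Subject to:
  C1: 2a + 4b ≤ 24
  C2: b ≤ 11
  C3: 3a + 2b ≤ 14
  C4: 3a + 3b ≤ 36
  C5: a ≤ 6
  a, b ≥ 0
max z = a + 7b

s.t.
  2a + 4b + s1 = 24
  b + s2 = 11
  3a + 2b + s3 = 14
  3a + 3b + s4 = 36
  a + s5 = 6
  a, b, s1, s2, s3, s4, s5 ≥ 0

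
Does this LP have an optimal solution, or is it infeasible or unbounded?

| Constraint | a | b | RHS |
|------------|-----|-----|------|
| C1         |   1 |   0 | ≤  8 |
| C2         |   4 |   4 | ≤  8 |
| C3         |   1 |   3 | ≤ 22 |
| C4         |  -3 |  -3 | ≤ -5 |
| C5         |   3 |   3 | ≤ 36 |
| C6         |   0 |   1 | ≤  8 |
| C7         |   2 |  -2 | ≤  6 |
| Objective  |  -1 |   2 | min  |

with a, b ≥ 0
The point (2, 0) satisfies every constraint, so the LP is feasible; the constraints give a ≤ 8 and b ≤ 8, which with a, b ≥ 0 keep the feasible region inside a bounded box. A feasible, bounded LP attains a finite optimum at a vertex.

Evaluating z = -a + 2b at each vertex:
  (1.667, 0): z = -1.667
  (2, 0): z = -2
  (0, 2): z = 4
  (0, 1.667): z = 3.333

The LP has an optimal solution: (2, 0) with z = -2.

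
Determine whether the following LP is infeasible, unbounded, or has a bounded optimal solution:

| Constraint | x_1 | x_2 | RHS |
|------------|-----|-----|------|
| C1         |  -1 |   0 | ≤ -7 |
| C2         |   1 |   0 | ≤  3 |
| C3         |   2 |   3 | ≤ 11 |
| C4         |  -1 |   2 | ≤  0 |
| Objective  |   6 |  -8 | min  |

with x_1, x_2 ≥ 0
C2 requires x_1 ≤ 3, while C1 (-x_1 ≤ -7) is equivalent to x_1 ≥ 7. Together they would need 7 ≤ x_1 ≤ 3, which is impossible since 7 > 3. No point satisfies all constraints.

Infeasible — the constraint set is empty.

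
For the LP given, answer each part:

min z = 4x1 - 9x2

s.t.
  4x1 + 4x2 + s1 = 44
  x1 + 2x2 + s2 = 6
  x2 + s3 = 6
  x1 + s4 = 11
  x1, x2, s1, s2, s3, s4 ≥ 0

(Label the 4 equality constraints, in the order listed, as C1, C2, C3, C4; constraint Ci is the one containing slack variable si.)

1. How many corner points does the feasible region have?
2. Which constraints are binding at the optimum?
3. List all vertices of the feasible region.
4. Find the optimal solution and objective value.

1. 3
2. C2, x1 ≥ 0
3. (0, 0), (6, 0), (0, 3)
4. x1 = 0, x2 = 3, z = -27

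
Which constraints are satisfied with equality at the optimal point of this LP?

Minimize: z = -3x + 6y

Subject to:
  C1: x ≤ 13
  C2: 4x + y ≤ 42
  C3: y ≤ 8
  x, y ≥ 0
Optimal: x = 10.5, y = 0
Slack at optimum:
  C1: slack = 2.5
  C2: slack = 0 (binding)
  C3: slack = 8
  x ≥ 0: x = 10.5
  y ≥ 0: y = 0 (binding)
Binding constraints: C2, y ≥ 0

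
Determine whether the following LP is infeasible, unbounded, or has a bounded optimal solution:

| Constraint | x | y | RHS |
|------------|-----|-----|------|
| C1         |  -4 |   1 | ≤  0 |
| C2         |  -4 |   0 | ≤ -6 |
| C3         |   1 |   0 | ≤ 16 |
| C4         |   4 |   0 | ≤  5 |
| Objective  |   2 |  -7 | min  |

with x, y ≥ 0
C4 requires 4x ≤ 5, while C2 (-4x ≤ -6) is equivalent to 4x ≥ 6. Together they would need 6 ≤ 4x ≤ 5, which is impossible since 6 > 5. No point satisfies all constraints.

Infeasible: no point satisfies all constraints simultaneously.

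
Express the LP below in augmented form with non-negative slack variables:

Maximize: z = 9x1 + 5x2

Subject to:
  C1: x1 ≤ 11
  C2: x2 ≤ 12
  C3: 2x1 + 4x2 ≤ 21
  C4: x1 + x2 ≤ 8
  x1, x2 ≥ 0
max z = 9x1 + 5x2

s.t.
  x1 + s1 = 11
  x2 + s2 = 12
  2x1 + 4x2 + s3 = 21
  x1 + x2 + s4 = 8
  x1, x2, s1, s2, s3, s4 ≥ 0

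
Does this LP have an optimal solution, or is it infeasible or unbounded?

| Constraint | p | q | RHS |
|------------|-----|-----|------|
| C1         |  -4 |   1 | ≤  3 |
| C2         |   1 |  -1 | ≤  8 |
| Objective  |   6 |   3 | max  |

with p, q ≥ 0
Feasible point: (0, 0) satisfies every constraint, so the LP is feasible.
Direction d = (1, 1): for each constraint row a, a·d ≤ 0 —
  (-4)(1) + (1)(1) = -3 ≤ 0
  (1)(1) + (-1)(1) = 0 ≤ 0
and d ≥ 0, so (0, 0) + t·d stays feasible for every t ≥ 0. Along this ray z = 6p + 3q changes by 9 per unit t, so z → +∞.

The LP is unbounded; z can be made arbitrarily large.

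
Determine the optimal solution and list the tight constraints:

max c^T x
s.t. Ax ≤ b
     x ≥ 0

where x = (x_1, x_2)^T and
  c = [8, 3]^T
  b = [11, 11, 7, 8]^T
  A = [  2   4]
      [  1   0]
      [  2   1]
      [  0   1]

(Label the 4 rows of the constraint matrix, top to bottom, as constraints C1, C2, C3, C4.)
Optimal: x_1 = 3.5, x_2 = 0
Slack at optimum:
  C1: slack = 4
  C2: slack = 7.5
  C3: slack = 0 (binding)
  C4: slack = 8
  x_1 ≥ 0: x_1 = 3.5
  x_2 ≥ 0: x_2 = 0 (binding)
Binding constraints: C3, x_2 ≥ 0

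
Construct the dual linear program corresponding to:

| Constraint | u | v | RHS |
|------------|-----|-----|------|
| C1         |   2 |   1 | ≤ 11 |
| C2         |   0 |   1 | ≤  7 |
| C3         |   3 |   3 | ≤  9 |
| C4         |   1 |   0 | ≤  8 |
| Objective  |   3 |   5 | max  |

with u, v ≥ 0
Minimize: z = 11y1 + 7y2 + 9y3 + 8y4

Subject to:
  C1: -2y1 - 3y3 - y4 ≤ -3
  C2: -y1 - y2 - 3y3 ≤ -5
  y1, y2, y3, y4 ≥ 0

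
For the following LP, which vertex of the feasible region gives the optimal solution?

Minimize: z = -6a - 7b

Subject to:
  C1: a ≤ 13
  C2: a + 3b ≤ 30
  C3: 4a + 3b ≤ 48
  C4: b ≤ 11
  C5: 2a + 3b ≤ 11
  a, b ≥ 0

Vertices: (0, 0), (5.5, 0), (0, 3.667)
Evaluating z = -6a - 7b at each vertex:
  (0, 0): z = 0
  (5.5, 0): z = -33
  (0, 3.667): z = -25.67

The smallest value is z = -33, attained at (5.5, 0).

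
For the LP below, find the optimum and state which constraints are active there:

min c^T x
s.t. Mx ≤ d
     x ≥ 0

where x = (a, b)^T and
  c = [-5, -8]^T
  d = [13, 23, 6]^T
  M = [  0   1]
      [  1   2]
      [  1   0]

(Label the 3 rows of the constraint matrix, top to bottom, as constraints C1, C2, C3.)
Optimal: a = 6, b = 8.5
Binding: C2, C3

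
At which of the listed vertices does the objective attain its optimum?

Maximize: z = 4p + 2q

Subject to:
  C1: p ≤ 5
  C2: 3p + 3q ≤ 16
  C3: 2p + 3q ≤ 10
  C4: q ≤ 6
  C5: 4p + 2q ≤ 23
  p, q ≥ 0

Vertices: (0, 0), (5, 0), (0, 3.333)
(5, 0) with z = 20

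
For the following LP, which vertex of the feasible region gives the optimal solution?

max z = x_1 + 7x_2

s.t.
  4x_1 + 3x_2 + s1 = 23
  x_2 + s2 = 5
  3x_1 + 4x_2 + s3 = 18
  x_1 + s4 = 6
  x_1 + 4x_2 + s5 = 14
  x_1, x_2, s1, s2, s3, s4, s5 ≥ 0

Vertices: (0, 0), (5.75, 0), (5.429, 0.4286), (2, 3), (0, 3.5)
(0, 3.5) with z = 24.5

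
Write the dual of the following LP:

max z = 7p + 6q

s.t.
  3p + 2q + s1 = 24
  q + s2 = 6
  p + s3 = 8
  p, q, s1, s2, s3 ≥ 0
Minimize: z = 24y1 + 6y2 + 8y3

Subject to:
  C1: -3y1 - y3 ≤ -7
  C2: -2y1 - y2 ≤ -6
  y1, y2, y3 ≥ 0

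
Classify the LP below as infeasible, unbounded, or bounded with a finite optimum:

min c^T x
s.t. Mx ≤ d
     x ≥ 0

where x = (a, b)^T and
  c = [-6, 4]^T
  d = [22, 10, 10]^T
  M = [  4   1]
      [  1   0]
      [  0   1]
The point (5.5, 0) satisfies every constraint, so the LP is feasible; the constraints give a ≤ 10 and b ≤ 10, which with a, b ≥ 0 keep the feasible region inside a bounded box. A feasible, bounded LP attains a finite optimum at a vertex.

Feasible with finite optimum z* = -33 at (5.5, 0).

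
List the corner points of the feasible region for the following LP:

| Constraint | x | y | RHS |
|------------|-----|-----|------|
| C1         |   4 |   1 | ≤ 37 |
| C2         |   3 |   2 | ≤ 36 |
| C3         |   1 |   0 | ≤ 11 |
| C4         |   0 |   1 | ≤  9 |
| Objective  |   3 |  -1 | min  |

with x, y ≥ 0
Each vertex is the intersection of two constraint boundaries that also satisfies all remaining constraints:
  x = 0 and y = 0 → (0, 0)
  4x + y = 37 and y = 0 → (9.25, 0)
  4x + y = 37 and 3x + 2y = 36 → (7.6, 6.6)
  3x + 2y = 36 and y = 9 → (6, 9)
  y = 9 and x = 0 → (0, 9)

Vertices: (0, 0), (9.25, 0), (7.6, 6.6), (6, 9), (0, 9)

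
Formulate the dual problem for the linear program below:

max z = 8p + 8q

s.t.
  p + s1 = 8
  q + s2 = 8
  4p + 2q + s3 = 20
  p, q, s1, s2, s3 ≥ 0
Minimize: z = 8y1 + 8y2 + 20y3

Subject to:
  C1: -y1 - 4y3 ≤ -8
  C2: -y2 - 2y3 ≤ -8
  y1, y2, y3 ≥ 0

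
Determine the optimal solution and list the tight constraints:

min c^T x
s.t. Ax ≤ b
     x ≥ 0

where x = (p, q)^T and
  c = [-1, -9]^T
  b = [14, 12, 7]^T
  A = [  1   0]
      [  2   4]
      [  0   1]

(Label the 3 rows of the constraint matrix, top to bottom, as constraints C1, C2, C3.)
Optimal: p = 0, q = 3
Slack at optimum:
  C1: slack = 14
  C2: slack = 0 (binding)
  C3: slack = 4
  p ≥ 0: p = 0 (binding)
  q ≥ 0: q = 3
Binding constraints: C2, p ≥ 0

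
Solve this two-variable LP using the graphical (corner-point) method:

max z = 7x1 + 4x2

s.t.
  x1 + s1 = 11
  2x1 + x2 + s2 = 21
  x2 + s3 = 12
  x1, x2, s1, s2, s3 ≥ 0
Each vertex is the intersection of two constraint boundaries that also satisfies all remaining constraints:
  x1 = 0 and x2 = 0 → (0, 0)
  2x1 + x2 = 21 and x2 = 0 → (10.5, 0)
  2x1 + x2 = 21 and x2 = 12 → (4.5, 12)
  x2 = 12 and x1 = 0 → (0, 12)

Evaluating z = 7x1 + 4x2 at each vertex:
  (0, 0): z = 0
  (10.5, 0): z = 73.5
  (4.5, 12): z = 79.5
  (0, 12): z = 48

The maximum is at (4.5, 12) with z = 79.5.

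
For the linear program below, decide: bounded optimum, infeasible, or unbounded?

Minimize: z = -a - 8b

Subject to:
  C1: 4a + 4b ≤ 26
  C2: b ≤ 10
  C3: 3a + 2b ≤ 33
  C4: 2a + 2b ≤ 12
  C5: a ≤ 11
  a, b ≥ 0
The point (0, 6) satisfies every constraint, so the LP is feasible; the constraints give a ≤ 11 and b ≤ 10, which with a, b ≥ 0 keep the feasible region inside a bounded box. A feasible, bounded LP attains a finite optimum at a vertex.

Feasible with finite optimum z* = -48 at (0, 6).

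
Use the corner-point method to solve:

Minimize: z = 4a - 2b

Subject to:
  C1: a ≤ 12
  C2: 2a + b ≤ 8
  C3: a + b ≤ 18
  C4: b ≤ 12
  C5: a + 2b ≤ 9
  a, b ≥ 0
a = 0, b = 4.5, z = -9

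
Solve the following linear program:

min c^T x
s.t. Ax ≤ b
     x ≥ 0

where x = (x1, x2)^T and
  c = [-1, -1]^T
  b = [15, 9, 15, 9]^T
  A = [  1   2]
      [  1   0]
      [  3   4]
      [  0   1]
x1 = 5, x2 = 0, z = -5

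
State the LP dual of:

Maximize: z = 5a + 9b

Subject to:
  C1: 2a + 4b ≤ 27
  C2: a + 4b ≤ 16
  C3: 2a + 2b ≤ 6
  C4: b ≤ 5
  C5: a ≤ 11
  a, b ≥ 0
Minimize: z = 27y1 + 16y2 + 6y3 + 5y4 + 11y5

Subject to:
  C1: -2y1 - y2 - 2y3 - y5 ≤ -5
  C2: -4y1 - 4y2 - 2y3 - y4 ≤ -9
  y1, y2, y3, y4, y5 ≥ 0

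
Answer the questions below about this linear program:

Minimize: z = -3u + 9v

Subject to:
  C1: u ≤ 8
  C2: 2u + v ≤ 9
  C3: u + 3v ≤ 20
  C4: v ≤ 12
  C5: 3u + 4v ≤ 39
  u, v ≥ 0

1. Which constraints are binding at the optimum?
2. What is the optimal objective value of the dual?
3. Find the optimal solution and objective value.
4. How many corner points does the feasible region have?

1. C2, v ≥ 0
2. -13.5 (by strong duality, equal to the primal optimum)
3. u = 4.5, v = 0, z = -13.5
4. 4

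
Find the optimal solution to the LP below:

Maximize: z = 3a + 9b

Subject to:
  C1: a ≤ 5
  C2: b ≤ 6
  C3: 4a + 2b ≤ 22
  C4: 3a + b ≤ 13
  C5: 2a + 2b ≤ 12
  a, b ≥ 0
a = 0, b = 6, z = 54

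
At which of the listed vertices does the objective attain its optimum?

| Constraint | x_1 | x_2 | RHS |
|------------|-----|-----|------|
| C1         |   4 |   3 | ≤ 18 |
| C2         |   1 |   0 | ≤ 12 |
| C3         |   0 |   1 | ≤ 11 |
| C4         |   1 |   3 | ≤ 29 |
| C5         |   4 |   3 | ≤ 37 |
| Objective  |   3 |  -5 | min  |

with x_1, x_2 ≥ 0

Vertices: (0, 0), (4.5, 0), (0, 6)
Evaluating z = 3x_1 - 5x_2 at each vertex:
  (0, 0): z = 0
  (4.5, 0): z = 13.5
  (0, 6): z = -30

The smallest value is z = -30, attained at (0, 6).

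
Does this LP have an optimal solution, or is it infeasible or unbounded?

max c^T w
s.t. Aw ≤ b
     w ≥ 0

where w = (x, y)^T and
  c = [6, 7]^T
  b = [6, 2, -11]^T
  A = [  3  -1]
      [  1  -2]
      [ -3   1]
One constraint requires 3x - y ≤ 6, while the constraint -3x + y ≤ -11 is equivalent to 3x - y ≥ 11. Together they would need 11 ≤ 3x - y ≤ 6, which is impossible since 11 > 6. No point satisfies all constraints.

Infeasible: no point satisfies all constraints simultaneously.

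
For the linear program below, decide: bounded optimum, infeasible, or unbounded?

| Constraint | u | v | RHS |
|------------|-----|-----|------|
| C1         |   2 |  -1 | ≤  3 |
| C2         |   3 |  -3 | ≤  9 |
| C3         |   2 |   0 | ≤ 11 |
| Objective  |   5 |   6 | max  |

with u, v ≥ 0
Feasible point: (0, 0) satisfies every constraint, so the LP is feasible.
Direction d = (0, 1): for each constraint row a, a·d ≤ 0 —
  (2)(0) + (-1)(1) = -1 ≤ 0
  (3)(0) + (-3)(1) = -3 ≤ 0
  (2)(0) + (0)(1) = 0 ≤ 0
and d ≥ 0, so (0, 0) + t·d stays feasible for every t ≥ 0. Along this ray z = 5u + 6v changes by 6 per unit t, so z → +∞.

Unbounded — the objective can increase without bound over the feasible region.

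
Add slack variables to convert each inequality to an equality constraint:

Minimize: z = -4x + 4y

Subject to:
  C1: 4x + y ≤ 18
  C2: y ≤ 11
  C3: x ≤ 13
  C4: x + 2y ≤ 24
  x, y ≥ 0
min z = -4x + 4y

s.t.
  4x + y + s1 = 18
  y + s2 = 11
  x + s3 = 13
  x + 2y + s4 = 24
  x, y, s1, s2, s3, s4 ≥ 0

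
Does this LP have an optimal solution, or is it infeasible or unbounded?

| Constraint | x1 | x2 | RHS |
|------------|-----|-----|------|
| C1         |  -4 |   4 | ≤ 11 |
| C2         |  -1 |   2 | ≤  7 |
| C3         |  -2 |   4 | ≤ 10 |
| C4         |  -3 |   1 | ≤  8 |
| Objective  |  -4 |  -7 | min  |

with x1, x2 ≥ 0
Feasible point: (0, 0) satisfies every constraint, so the LP is feasible.
Direction d = (1, 0): for each constraint row a, a·d ≤ 0 —
  (-4)(1) + (4)(0) = -4 ≤ 0
  (-1)(1) + (2)(0) = -1 ≤ 0
  (-2)(1) + (4)(0) = -2 ≤ 0
  (-3)(1) + (1)(0) = -3 ≤ 0
and d ≥ 0, so (0, 0) + t·d stays feasible for every t ≥ 0. Along this ray z = -4x1 - 7x2 changes by -4 per unit t, so z → −∞.

Unbounded: there is a feasible ray along which z → −∞.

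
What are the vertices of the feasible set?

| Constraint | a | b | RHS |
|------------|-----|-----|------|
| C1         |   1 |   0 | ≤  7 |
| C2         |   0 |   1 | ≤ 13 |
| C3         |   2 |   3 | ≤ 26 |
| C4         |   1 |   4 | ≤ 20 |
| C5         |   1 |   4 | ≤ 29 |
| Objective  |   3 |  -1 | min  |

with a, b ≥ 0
Each vertex is the intersection of two constraint boundaries that also satisfies all remaining constraints:
  a = 0 and b = 0 → (0, 0)
  a = 7 and b = 0 → (7, 0)
  a = 7 and a + 4b = 20 → (7, 3.25)
  a + 4b = 20 and a = 0 → (0, 5)

Vertices: (0, 0), (7, 0), (7, 3.25), (0, 5)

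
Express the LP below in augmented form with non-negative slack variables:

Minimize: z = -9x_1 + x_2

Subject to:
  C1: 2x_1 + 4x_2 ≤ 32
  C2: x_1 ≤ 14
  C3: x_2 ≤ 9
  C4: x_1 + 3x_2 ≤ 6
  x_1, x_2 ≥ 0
min z = -9x_1 + x_2

s.t.
  2x_1 + 4x_2 + s1 = 32
  x_1 + s2 = 14
  x_2 + s3 = 9
  x_1 + 3x_2 + s4 = 6
  x_1, x_2, s1, s2, s3, s4 ≥ 0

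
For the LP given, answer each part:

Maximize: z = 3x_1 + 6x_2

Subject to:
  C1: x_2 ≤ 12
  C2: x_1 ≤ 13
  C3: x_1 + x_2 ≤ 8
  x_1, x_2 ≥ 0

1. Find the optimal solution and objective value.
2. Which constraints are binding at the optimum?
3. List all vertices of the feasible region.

1. x_1 = 0, x_2 = 8, z = 48
2. C3, x_1 ≥ 0
3. (0, 0), (8, 0), (0, 8)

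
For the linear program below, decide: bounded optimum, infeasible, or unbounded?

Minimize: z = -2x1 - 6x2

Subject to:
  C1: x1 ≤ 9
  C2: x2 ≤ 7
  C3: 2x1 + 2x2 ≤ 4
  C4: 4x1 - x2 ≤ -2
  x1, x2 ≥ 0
The point (0, 2) satisfies every constraint, so the LP is feasible; the constraints give x1 ≤ 9 and x2 ≤ 7, which with x1, x2 ≥ 0 keep the feasible region inside a bounded box. A feasible, bounded LP attains a finite optimum at a vertex.

Feasible with finite optimum z* = -12 at (0, 2).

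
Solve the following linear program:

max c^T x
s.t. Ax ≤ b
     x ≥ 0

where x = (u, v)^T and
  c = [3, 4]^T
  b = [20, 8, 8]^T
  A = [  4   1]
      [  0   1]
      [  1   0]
Each vertex is the intersection of two constraint boundaries that also satisfies all remaining constraints:
  u = 0 and v = 0 → (0, 0)
  4u + v = 20 and v = 0 → (5, 0)
  4u + v = 20 and v = 8 → (3, 8)
  v = 8 and u = 0 → (0, 8)

Evaluating z = 3u + 4v at each vertex:
  (0, 0): z = 0
  (5, 0): z = 15
  (3, 8): z = 41
  (0, 8): z = 32

The maximum is at (3, 8) with z = 41.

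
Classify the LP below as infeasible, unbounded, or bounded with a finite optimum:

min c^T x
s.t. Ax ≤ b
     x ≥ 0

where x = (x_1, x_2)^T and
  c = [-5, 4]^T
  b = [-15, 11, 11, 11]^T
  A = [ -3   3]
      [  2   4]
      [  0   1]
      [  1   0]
The point (5.5, 0) satisfies every constraint, so the LP is feasible; the constraints give x_1 ≤ 11 and x_2 ≤ 11, which with x_1, x_2 ≥ 0 keep the feasible region inside a bounded box. A feasible, bounded LP attains a finite optimum at a vertex.

Evaluating z = -5x_1 + 4x_2 at each vertex:
  (5, 0): z = -25
  (5.5, 0): z = -27.5
  (5.167, 0.1667): z = -25.17

Feasible with finite optimum z* = -27.5 at (5.5, 0).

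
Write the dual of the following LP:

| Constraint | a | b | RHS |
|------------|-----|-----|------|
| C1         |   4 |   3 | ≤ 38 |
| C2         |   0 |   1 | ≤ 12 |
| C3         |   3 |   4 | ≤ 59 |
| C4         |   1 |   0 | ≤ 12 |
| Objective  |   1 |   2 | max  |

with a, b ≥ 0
Minimize: z = 38y1 + 12y2 + 59y3 + 12y4

Subject to:
  C1: -4y1 - 3y3 - y4 ≤ -1
  C2: -3y1 - y2 - 4y3 ≤ -2
  y1, y2, y3, y4 ≥ 0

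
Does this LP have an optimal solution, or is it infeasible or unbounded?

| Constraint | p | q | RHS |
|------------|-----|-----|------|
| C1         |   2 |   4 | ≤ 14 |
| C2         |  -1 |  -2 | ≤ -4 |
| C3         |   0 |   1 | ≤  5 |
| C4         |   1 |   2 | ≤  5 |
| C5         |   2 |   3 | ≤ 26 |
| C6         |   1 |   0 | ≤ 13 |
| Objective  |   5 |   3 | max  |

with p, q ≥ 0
The point (5, 0) satisfies every constraint, so the LP is feasible; the constraints give p ≤ 13 and q ≤ 5, which with p, q ≥ 0 keep the feasible region inside a bounded box. A feasible, bounded LP attains a finite optimum at a vertex.

Evaluating z = 5p + 3q at each vertex:
  (4, 0): z = 20
  (5, 0): z = 25
  (0, 2.5): z = 7.5
  (0, 2): z = 6

Bounded optimum: z* = 25 at (5, 0).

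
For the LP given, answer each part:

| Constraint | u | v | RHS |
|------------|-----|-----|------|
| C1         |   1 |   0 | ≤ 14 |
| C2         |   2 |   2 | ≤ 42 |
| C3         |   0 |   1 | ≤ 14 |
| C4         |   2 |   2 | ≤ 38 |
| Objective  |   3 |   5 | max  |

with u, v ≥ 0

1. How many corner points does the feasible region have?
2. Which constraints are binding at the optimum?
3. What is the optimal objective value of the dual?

1. 5
2. C3, C4
3. 85 (by strong duality, equal to the primal optimum)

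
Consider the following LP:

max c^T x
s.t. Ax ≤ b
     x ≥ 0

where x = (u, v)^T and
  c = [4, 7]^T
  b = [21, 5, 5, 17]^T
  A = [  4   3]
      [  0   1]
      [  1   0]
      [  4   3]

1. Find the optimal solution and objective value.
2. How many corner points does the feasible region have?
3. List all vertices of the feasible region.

1. u = 0.5, v = 5, z = 37
2. 4
3. (0, 0), (4.25, 0), (0.5, 5), (0, 5)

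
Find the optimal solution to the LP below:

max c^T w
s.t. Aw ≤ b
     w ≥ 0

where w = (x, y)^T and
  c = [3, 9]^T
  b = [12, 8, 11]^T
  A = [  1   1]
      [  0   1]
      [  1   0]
x = 4, y = 8, z = 84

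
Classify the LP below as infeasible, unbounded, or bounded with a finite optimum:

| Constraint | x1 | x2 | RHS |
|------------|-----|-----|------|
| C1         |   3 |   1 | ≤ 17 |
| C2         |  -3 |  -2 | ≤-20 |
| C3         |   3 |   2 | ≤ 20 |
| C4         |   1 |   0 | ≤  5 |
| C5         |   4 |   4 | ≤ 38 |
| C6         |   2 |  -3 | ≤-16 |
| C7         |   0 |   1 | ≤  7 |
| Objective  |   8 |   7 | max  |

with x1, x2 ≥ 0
The point (2, 7) satisfies every constraint, so the LP is feasible; the constraints give x1 ≤ 5 and x2 ≤ 7, which with x1, x2 ≥ 0 keep the feasible region inside a bounded box. A feasible, bounded LP attains a finite optimum at a vertex.

Evaluating z = 8x1 + 7x2 at each vertex:
  (2.154, 6.769): z = 64.62
  (2, 7): z = 65

Bounded optimum: z* = 65 at (2, 7).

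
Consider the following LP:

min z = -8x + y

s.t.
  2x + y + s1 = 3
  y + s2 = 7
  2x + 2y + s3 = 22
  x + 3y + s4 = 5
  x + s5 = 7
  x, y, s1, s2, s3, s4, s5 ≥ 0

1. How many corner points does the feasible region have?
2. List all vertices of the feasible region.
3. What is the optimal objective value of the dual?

1. 4
2. (0, 0), (1.5, 0), (0.8, 1.4), (0, 1.667)
3. -12 (by strong duality, equal to the primal optimum)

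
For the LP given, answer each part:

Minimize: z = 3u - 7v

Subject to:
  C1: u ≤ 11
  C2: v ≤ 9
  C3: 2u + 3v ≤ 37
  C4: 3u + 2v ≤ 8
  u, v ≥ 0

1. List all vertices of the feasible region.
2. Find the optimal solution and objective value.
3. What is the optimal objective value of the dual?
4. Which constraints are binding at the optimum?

1. (0, 0), (2.667, 0), (0, 4)
2. u = 0, v = 4, z = -28
3. -28 (by strong duality, equal to the primal optimum)
4. C4, u ≥ 0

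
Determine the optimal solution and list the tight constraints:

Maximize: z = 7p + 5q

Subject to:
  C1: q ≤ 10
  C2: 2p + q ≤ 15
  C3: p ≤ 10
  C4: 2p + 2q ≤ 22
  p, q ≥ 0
Optimal: p = 4, q = 7
Binding: C2, C4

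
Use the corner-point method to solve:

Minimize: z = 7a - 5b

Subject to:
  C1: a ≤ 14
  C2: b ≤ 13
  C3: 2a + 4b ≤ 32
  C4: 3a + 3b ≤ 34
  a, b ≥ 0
Each vertex is the intersection of two constraint boundaries that also satisfies all remaining constraints:
  a = 0 and b = 0 → (0, 0)
  3a + 3b = 34 and b = 0 → (11.33, 0)
  2a + 4b = 32 and 3a + 3b = 34 → (6.667, 4.667)
  2a + 4b = 32 and a = 0 → (0, 8)

Evaluating z = 7a - 5b at each vertex:
  (0, 0): z = 0
  (11.33, 0): z = 79.33
  (6.667, 4.667): z = 23.33
  (0, 8): z = -40

The minimum is at (0, 8) with z = -40.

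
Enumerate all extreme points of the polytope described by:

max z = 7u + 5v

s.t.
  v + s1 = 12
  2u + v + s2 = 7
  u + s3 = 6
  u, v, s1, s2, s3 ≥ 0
Each vertex is the intersection of two constraint boundaries that also satisfies all remaining constraints:
  u = 0 and v = 0 → (0, 0)
  2u + v = 7 and v = 0 → (3.5, 0)
  2u + v = 7 and u = 0 → (0, 7)

Vertices: (0, 0), (3.5, 0), (0, 7)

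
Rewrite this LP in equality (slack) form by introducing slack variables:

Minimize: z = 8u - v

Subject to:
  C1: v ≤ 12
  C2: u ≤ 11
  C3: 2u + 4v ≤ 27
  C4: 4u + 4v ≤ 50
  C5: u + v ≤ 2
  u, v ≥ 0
min z = 8u - v

s.t.
  v + s1 = 12
  u + s2 = 11
  2u + 4v + s3 = 27
  4u + 4v + s4 = 50
  u + v + s5 = 2
  u, v, s1, s2, s3, s4, s5 ≥ 0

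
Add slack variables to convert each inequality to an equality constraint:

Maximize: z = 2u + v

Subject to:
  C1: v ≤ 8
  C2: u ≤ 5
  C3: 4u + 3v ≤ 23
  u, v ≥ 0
max z = 2u + v

s.t.
  v + s1 = 8
  u + s2 = 5
  4u + 3v + s3 = 23
  u, v, s1, s2, s3 ≥ 0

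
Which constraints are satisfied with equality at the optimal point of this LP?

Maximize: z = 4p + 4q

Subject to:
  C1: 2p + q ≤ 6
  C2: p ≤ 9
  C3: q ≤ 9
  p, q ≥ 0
Optimal: p = 0, q = 6
Binding: C1, p ≥ 0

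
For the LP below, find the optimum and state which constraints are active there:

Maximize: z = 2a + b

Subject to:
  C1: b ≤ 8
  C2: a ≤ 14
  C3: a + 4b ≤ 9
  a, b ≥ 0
Optimal: a = 9, b = 0
Slack at optimum:
  C1: slack = 8
  C2: slack = 5
  C3: slack = 0 (binding)
  a ≥ 0: a = 9
  b ≥ 0: b = 0 (binding)
Binding constraints: C3, b ≥ 0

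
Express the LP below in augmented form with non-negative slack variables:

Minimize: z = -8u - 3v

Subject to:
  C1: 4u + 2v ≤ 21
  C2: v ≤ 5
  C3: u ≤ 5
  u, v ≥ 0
min z = -8u - 3v

s.t.
  4u + 2v + s1 = 21
  v + s2 = 5
  u + s3 = 5
  u, v, s1, s2, s3 ≥ 0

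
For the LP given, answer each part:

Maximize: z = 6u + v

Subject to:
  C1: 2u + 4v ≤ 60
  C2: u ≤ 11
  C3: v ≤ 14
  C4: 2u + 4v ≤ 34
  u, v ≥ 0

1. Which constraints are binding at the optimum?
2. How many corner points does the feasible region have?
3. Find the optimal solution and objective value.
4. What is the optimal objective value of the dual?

1. C2, C4
2. 4
3. u = 11, v = 3, z = 69
4. 69 (by strong duality, equal to the primal optimum)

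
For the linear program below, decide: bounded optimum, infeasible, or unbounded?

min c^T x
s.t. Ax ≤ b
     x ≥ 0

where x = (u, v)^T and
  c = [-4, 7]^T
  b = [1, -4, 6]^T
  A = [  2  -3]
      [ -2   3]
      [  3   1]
One constraint requires 2u - 3v ≤ 1, while the constraint -2u + 3v ≤ -4 is equivalent to 2u - 3v ≥ 4. Together they would need 4 ≤ 2u - 3v ≤ 1, which is impossible since 4 > 1. No point satisfies all constraints.

Infeasible: no point satisfies all constraints simultaneously.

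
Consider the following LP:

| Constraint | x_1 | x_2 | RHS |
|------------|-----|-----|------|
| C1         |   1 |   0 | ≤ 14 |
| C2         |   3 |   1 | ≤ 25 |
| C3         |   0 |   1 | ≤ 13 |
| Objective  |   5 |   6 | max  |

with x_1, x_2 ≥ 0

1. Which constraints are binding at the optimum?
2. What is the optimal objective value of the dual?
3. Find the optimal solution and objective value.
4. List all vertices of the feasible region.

1. C2, C3
2. 98 (by strong duality, equal to the primal optimum)
3. x_1 = 4, x_2 = 13, z = 98
4. (0, 0), (8.333, 0), (4, 13), (0, 13)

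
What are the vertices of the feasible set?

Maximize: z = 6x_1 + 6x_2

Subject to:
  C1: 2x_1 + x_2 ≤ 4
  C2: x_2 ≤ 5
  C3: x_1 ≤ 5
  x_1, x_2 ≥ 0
Each vertex is the intersection of two constraint boundaries that also satisfies all remaining constraints:
  x_1 = 0 and x_2 = 0 → (0, 0)
  2x_1 + x_2 = 4 and x_2 = 0 → (2, 0)
  2x_1 + x_2 = 4 and x_1 = 0 → (0, 4)

Vertices: (0, 0), (2, 0), (0, 4)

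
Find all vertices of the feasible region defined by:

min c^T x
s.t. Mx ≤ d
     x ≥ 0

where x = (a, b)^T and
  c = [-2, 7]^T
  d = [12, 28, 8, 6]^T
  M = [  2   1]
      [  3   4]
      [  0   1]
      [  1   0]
Each vertex is the intersection of two constraint boundaries that also satisfies all remaining constraints:
  a = 0 and b = 0 → (0, 0)
  2a + b = 12 and a = 6 → (6, 0)
  2a + b = 12 and 3a + 4b = 28 → (4, 4)
  3a + 4b = 28 and a = 0 → (0, 7)

Vertices: (0, 0), (6, 0), (4, 4), (0, 7)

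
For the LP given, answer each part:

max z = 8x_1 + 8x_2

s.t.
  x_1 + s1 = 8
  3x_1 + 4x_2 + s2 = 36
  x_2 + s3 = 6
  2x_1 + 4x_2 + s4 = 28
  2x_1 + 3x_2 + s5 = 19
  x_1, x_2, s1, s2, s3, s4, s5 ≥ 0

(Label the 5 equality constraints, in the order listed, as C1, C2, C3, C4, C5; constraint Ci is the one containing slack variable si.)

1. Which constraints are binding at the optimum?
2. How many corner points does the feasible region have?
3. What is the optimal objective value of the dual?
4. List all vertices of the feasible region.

1. C1, C5
2. 5
3. 72 (by strong duality, equal to the primal optimum)
4. (0, 0), (8, 0), (8, 1), (0.5, 6), (0, 6)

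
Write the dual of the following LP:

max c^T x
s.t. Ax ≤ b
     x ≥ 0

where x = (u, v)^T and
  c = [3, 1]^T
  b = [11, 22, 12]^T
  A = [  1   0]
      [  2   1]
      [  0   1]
Minimize: z = 11y1 + 22y2 + 12y3

Subject to:
  C1: -y1 - 2y2 ≤ -3
  C2: -y2 - y3 ≤ -1
  y1, y2, y3 ≥ 0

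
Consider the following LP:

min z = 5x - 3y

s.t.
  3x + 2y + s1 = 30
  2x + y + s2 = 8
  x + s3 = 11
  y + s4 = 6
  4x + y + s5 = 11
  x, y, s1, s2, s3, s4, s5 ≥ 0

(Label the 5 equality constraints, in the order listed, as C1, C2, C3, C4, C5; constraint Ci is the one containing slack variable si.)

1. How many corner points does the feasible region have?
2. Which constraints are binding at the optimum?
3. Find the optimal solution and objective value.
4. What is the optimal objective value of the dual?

1. 5
2. C4, x ≥ 0
3. x = 0, y = 6, z = -18
4. -18 (by strong duality, equal to the primal optimum)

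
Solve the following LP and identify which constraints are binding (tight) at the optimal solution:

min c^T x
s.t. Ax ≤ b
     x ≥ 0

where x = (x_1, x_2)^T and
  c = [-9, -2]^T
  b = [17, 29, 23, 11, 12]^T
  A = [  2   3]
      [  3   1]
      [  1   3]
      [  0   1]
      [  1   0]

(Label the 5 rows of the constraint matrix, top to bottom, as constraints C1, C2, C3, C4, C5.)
Optimal: x_1 = 8.5, x_2 = 0
Slack at optimum:
  C1: slack = 0 (binding)
  C2: slack = 3.5
  C3: slack = 14.5
  C4: slack = 11
  C5: slack = 3.5
  x_1 ≥ 0: x_1 = 8.5
  x_2 ≥ 0: x_2 = 0 (binding)
Binding constraints: C1, x_2 ≥ 0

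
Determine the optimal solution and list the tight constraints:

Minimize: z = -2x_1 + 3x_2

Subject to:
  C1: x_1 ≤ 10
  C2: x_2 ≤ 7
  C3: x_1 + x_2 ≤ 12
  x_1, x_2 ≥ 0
Optimal: x_1 = 10, x_2 = 0
Binding: C1, x_2 ≥ 0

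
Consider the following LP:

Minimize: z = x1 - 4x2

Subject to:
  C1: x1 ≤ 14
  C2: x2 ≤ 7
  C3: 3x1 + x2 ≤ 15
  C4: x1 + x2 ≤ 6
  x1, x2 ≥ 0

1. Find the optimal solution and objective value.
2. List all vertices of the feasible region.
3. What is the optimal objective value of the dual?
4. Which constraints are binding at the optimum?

1. x1 = 0, x2 = 6, z = -24
2. (0, 0), (5, 0), (4.5, 1.5), (0, 6)
3. -24 (by strong duality, equal to the primal optimum)
4. C4, x1 ≥ 0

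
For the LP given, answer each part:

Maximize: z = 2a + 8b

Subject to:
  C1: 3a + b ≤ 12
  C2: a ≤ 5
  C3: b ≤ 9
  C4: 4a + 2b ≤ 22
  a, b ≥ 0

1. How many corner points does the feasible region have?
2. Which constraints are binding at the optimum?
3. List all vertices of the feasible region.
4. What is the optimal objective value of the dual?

1. 4
2. C1, C3, C4
3. (0, 0), (4, 0), (1, 9), (0, 9)
4. 74 (by strong duality, equal to the primal optimum)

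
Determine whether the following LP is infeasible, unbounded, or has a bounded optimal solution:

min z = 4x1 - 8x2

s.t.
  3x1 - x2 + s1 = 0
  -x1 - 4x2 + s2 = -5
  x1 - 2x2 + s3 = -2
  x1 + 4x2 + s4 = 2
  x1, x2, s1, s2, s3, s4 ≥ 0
The row x1 + 4x2 + s4 = 2 with s4 ≥ 0 requires x1 + 4x2 ≤ 2, while the row -x1 - 4x2 + s2 = -5 with s2 ≥ 0 is equivalent to x1 + 4x2 ≥ 5. Together they would need 5 ≤ x1 + 4x2 ≤ 2, which is impossible since 5 > 2. No point satisfies all constraints.

The feasible region is empty; the LP is infeasible.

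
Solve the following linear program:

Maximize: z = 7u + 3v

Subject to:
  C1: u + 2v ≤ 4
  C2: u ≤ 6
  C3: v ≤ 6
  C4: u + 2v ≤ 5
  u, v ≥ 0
Each vertex is the intersection of two constraint boundaries that also satisfies all remaining constraints:
  u = 0 and v = 0 → (0, 0)
  u + 2v = 4 and v = 0 → (4, 0)
  u + 2v = 4 and u = 0 → (0, 2)

Evaluating z = 7u + 3v at each vertex:
  (0, 0): z = 0
  (4, 0): z = 28
  (0, 2): z = 6

The maximum is at (4, 0) with z = 28.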